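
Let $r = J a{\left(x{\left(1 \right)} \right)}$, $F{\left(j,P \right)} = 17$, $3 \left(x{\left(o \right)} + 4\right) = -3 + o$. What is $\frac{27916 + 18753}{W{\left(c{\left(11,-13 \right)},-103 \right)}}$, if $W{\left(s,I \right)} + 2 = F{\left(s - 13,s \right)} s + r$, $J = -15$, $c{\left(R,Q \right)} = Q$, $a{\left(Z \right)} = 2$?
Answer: $- \frac{46669}{253} \approx -184.46$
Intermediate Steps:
$x{\left(o \right)} = -5 + \frac{o}{3}$ ($x{\left(o \right)} = -4 + \frac{-3 + o}{3} = -4 + \left(-1 + \frac{o}{3}\right) = -5 + \frac{o}{3}$)
$r = -30$ ($r = \left(-15\right) 2 = -30$)
$W{\left(s,I \right)} = -32 + 17 s$ ($W{\left(s,I \right)} = -2 + \left(17 s - 30\right) = -2 + \left(-30 + 17 s\right) = -32 + 17 s$)
$\frac{27916 + 18753}{W{\left(c{\left(11,-13 \right)},-103 \right)}} = \frac{27916 + 18753}{-32 + 17 \left(-13\right)} = \frac{46669}{-32 - 221} = \frac{46669}{-253} = 46669 \left(- \frac{1}{253}\right) = - \frac{46669}{253}$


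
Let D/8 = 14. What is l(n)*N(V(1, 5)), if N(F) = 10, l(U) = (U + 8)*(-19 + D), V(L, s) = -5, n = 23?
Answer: 28830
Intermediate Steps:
D = 112 (D = 8*14 = 112)
l(U) = 744 + 93*U (l(U) = (U + 8)*(-19 + 112) = (8 + U)*93 = 744 + 93*U)
l(n)*N(V(1, 5)) = (744 + 93*23)*10 = (744 + 2139)*10 = 2883*10 = 28830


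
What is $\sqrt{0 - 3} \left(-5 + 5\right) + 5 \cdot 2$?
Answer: $10$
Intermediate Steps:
$\sqrt{0 - 3} \left(-5 + 5\right) + 5 \cdot 2 = \sqrt{-3} \cdot 0 + 10 = i \sqrt{3} \cdot 0 + 10 = 0 + 10 = 10$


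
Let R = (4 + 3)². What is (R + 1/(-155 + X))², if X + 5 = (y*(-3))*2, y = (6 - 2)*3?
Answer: 129208689/53824 ≈ 2400.6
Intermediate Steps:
y = 12 (y = 4*3 = 12)
X = -77 (X = -5 + (12*(-3))*2 = -5 - 36*2 = -5 - 72 = -77)
R = 49 (R = 7² = 49)
(R + 1/(-155 + X))² = (49 + 1/(-155 - 77))² = (49 + 1/(-232))² = (49 - 1/232)² = (11367/232)² = 129208689/53824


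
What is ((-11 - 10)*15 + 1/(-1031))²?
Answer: 105472954756/1062961 ≈ 99226.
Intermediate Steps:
((-11 - 10)*15 + 1/(-1031))² = (-21*15 - 1/1031)² = (-315 - 1/1031)² = (-324766/1031)² = 105472954756/1062961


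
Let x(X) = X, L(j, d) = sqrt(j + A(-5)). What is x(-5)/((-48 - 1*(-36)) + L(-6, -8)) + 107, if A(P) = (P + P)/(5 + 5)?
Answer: 16217/151 + 5*I*sqrt(7)/151 ≈ 107.4 + 0.087608*I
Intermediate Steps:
A(P) = P/5 (A(P) = (2*P)/10 = (2*P)*(1/10) = P/5)
L(j, d) = sqrt(-1 + j) (L(j, d) = sqrt(j + (1/5)*(-5)) = sqrt(j - 1) = sqrt(-1 + j))
x(-5)/((-48 - 1*(-36)) + L(-6, -8)) + 107 = -5/((-48 - 1*(-36)) + sqrt(-1 - 6)) + 107 = -5/((-48 + 36) + sqrt(-7)) + 107 = -5/(-12 + I*sqrt(7)) + 107 = 107 - 5/(-12 + I*sqrt(7))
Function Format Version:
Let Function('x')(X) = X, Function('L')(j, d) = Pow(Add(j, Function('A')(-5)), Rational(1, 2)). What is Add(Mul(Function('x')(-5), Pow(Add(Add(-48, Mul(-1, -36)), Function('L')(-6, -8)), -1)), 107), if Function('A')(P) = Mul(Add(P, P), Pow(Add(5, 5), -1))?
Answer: Add(Rational(16217, 151), Mul(Rational(5, 151), I, Pow(7, Rational(1, 2)))) ≈ Add(107.40, Mul(0.087608, I))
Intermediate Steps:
Function('A')(P) = Mul(Rational(1, 5), P) (Function('A')(P) = Mul(Mul(2, P), Pow(10, -1)) = Mul(Mul(2, P), Rational(1, 10)) = Mul(Rational(1, 5), P))
Function('L')(j, d) = Pow(Add(-1, j), Rational(1, 2)) (Function('L')(j, d) = Pow(Add(j, Mul(Rational(1, 5), -5)), Rational(1, 2)) = Pow(Add(j, -1), Rational(1, 2)) = Pow(Add(-1, j), Rational(1, 2)))
Add(Mul(Function('x')(-5), Pow(Add(Add(-48, Mul(-1, -36)), Function('L')(-6, -8)), -1)), 107) = Add(Mul(-5, Pow(Add(Add(-48, Mul(-1, -36)), Pow(Add(-1, -6), Rational(1, 2))), -1)), 107) = Add(Mul(-5, Pow(Add(Add(-48, 36), Pow(-7, Rational(1, 2))), -1)), 107) = Add(Mul(-5, Pow(Add(-12, Mul(I, Pow(7, Rational(1, 2)))), -1)), 107) = Add(107, Mul(-5, Pow(Add(-12, Mul(I, Pow(7, Rational(1, 2)))), -1)))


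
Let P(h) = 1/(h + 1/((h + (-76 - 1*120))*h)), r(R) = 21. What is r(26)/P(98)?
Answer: 2823573/1372 ≈ 2058.0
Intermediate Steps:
P(h) = 1/(h + 1/(h*(-196 + h))) (P(h) = 1/(h + 1/((h + (-76 - 120))*h)) = 1/(h + 1/((h - 196)*h)) = 1/(h + 1/((-196 + h)*h)) = 1/(h + 1/(h*(-196 + h))))
r(26)/P(98) = 21/((98*(-196 + 98)/(1 + 98³ - 196*98²))) = 21/((98*(-98)/(1 + 941192 - 196*9604))) = 21/((98*(-98)/(1 + 941192 - 1882384))) = 21/((98*(-98)/(-941191))) = 21/((98*(-1/941191)*(-98))) = 21/(9604/941191) = 21*(941191/9604) = 2823573/1372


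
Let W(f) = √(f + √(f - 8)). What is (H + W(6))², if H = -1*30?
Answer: (30 - √(6 + I*√2))² ≈ 758.03 - 15.79*I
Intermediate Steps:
W(f) = √(f + √(-8 + f))
H = -30
(H + W(6))² = (-30 + √(6 + √(-8 + 6)))² = (-30 + √(6 + √(-2)))² = (-30 + √(6 + I*√2))²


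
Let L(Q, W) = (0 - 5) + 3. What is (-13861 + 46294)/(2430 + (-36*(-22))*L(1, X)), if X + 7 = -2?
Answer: 10811/282 ≈ 38.337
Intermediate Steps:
X = -9 (X = -7 - 2 = -9)
L(Q, W) = -2 (L(Q, W) = -5 + 3 = -2)
(-13861 + 46294)/(2430 + (-36*(-22))*L(1, X)) = (-13861 + 46294)/(2430 - 36*(-22)*(-2)) = 32433/(2430 + 792*(-2)) = 32433/(2430 - 1584) = 32433/846 = 32433*(1/846) = 10811/282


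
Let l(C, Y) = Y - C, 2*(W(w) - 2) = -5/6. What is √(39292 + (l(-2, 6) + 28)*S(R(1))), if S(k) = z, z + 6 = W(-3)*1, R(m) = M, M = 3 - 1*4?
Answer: √39133 ≈ 197.82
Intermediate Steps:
M = -1 (M = 3 - 4 = -1)
W(w) = 19/12 (W(w) = 2 + (-5/6)/2 = 2 + (-5*⅙)/2 = 2 + (½)*(-⅚) = 2 - 5/12 = 19/12)
R(m) = -1
z = -53/12 (z = -6 + (19/12)*1 = -6 + 19/12 = -53/12 ≈ -4.4167)
S(k) = -53/12
√(39292 + (l(-2, 6) + 28)*S(R(1))) = √(39292 + ((6 - 1*(-2)) + 28)*(-53/12)) = √(39292 + ((6 + 2) + 28)*(-53/12)) = √(39292 + (8 + 28)*(-53/12)) = √(39292 + 36*(-53/12)) = √(39292 - 159) = √39133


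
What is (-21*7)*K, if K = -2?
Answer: 294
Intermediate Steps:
(-21*7)*K = -21*7*(-2) = -147*(-2) = 294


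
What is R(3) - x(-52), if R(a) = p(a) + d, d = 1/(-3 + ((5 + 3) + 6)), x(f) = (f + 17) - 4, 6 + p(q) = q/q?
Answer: 375/11 ≈ 34.091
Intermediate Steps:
p(q) = -5 (p(q) = -6 + q/q = -6 + 1 = -5)
x(f) = 13 + f (x(f) = (17 + f) - 4 = 13 + f)
d = 1/11 (d = 1/(-3 + (8 + 6)) = 1/(-3 + 14) = 1/11 ≈ 0.090909)
R(a) = -54/11 (R(a) = -5 + 1/11 = -54/11)
R(3) - x(-52) = -54/11 - (13 - 52) = -54/11 - 1*(-39) = -54/11 + 39 = 375/11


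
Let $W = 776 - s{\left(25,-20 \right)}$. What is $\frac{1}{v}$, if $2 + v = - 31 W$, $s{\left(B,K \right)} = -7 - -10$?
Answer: $- \frac{1}{23965} \approx -4.1728 \cdot 10^{-5}$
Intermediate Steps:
$s{\left(B,K \right)} = 3$ ($s{\left(B,K \right)} = -7 + 10 = 3$)
$W = 773$ ($W = 776 - 3 = 773$)
$v = -23965$ ($v = -2 - 23963 = -23965$)
$\frac{1}{v} = \frac{1}{-23965} = - \frac{1}{23965}$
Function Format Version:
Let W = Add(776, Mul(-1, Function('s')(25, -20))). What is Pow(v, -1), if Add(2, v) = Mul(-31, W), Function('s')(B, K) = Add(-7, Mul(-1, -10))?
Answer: Rational(-1, 23965) ≈ -4.1728e-5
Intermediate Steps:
Function('s')(B, K) = 3 (Function('s')(B, K) = Add(-7, 10) = 3)
W = 773 (W = Add(776, Mul(-1, 3)) = Add(776, -3) = 773)
v = -23965 (v = Add(-2, Mul(-31, 773)) = Add(-2, -23963) = -23965)
Pow(v, -1) = Pow(-23965, -1) = Rational(-1, 23965)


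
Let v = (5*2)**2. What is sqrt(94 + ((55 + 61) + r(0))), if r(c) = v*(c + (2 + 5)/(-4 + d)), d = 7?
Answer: sqrt(3990)/3 ≈ 21.055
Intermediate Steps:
v = 100 (v = 10**2 = 100)
r(c) = 700/3 + 100*c (r(c) = 100*(c + (2 + 5)/(-4 + 7)) = 100*(c + 7/3) = 100*(7/3 + c) = 700/3 + 100*c)
sqrt(94 + ((55 + 61) + r(0))) = sqrt(94 + ((55 + 61) + (700/3 + 100*0))) = sqrt(94 + (116 + (700/3 + 0))) = sqrt(94 + (116 + 700/3)) = sqrt(94 + 1048/3) = sqrt(1330/3) = sqrt(3990)/3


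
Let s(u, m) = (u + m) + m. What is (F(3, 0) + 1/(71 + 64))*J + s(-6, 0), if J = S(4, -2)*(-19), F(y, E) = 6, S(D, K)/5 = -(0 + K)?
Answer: -30980/27 ≈ -1147.4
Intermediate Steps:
S(D, K) = -5*K (S(D, K) = 5*(-(0 + K)) = 5*(-K) = -5*K)
s(u, m) = u + 2*m (s(u, m) = (m + u) + m = u + 2*m)
J = -190 (J = -5*(-2)*(-19) = 10*(-19) = -190)
(F(3, 0) + 1/(71 + 64))*J + s(-6, 0) = (6 + 1/(71 + 64))*(-190) + (-6 + 2*0) = (6 + 1/135)*(-190) + (-6 + 0) = (6 + 1/135)*(-190) - 6 = (811/135)*(-190) - 6 = -30818/27 - 6 = -30980/27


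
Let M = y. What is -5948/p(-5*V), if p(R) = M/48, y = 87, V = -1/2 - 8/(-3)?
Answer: -95168/29 ≈ -3281.7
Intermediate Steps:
V = 13/6 (V = -1*1/2 - 8*(-1/3) = -1/2 + 8/3 = 13/6 ≈ 2.1667)
M = 87
p(R) = 29/16 (p(R) = 87/48 = 87*(1/48) = 29/16)
-5948/p(-5*V) = -5948/29/16 = -5948*16/29 = -95168/29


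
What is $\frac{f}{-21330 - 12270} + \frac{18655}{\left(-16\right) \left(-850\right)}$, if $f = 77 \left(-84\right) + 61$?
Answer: $\frac{892429}{571200} \approx 1.5624$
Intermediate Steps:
$f = -6407$ ($f = -6468 + 61 = -6407$)
$\frac{f}{-21330 - 12270} + \frac{18655}{\left(-16\right) \left(-850\right)} = - \frac{6407}{-21330 - 12270} + \frac{18655}{\left(-16\right) \left(-850\right)} = - \frac{6407}{-33600} + \frac{18655}{13600} = \left(-6407\right) \left(- \frac{1}{33600}\right) + 18655 \cdot \frac{1}{13600} = \frac{6407}{33600} + \frac{3731}{2720} = \frac{892429}{571200}$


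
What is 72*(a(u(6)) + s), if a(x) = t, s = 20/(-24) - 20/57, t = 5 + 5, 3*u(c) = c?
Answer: 12060/19 ≈ 634.74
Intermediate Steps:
u(c) = c/3
t = 10
s = -45/38 (s = 20*(-1/24) - 20*1/57 = -⅚ - 20/57 = -45/38 ≈ -1.1842)
a(x) = 10
72*(a(u(6)) + s) = 72*(10 - 45/38) = 72*(335/38) = 12060/19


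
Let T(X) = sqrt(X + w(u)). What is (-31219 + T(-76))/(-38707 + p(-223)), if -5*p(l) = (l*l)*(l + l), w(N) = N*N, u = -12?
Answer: -156095/21985599 + 10*sqrt(17)/21985599 ≈ -0.0070980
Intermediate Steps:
w(N) = N**2
p(l) = -2*l**3/5 (p(l) = -l*l*(l + l)/5 = -l**2*2*l/5 = -2*l**3/5)
T(X) = sqrt(144 + X) (T(X) = sqrt(X + (-12)**2) = sqrt(X + 144) = sqrt(144 + X))
(-31219 + T(-76))/(-38707 + p(-223)) = (-31219 + sqrt(144 - 76))/(-38707 - 2/5*(-223)**3) = (-31219 + sqrt(68))/(-38707 - 2/5*(-11089567)) = (-31219 + 2*sqrt(17))/(-38707 + 22179134/5) = (-31219 + 2*sqrt(17))/(21985599/5) = (-31219 + 2*sqrt(17))*(5/21985599) = -156095/21985599 + 10*sqrt(17)/21985599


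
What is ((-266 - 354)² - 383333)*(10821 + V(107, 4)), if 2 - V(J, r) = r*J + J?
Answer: 10977296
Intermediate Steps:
V(J, r) = 2 - J - J*r (V(J, r) = 2 - (r*J + J) = 2 - (J*r + J) = 2 - (J + J*r) = 2 + (-J - J*r) = 2 - J - J*r)
((-266 - 354)² - 383333)*(10821 + V(107, 4)) = ((-266 - 354)² - 383333)*(10821 + (2 - 1*107 - 1*107*4)) = ((-620)² - 383333)*(10821 + (2 - 107 - 428)) = (384400 - 383333)*(10821 - 533) = 1067*10288 = 10977296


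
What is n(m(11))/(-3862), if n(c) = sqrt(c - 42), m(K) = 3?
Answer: -I*sqrt(39)/3862 ≈ -0.001617*I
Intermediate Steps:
n(c) = sqrt(-42 + c)
n(m(11))/(-3862) = sqrt(-42 + 3)/(-3862) = sqrt(-39)*(-1/3862) = (I*sqrt(39))*(-1/3862) = -I*sqrt(39)/3862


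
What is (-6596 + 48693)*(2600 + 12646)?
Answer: 641810862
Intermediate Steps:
(-6596 + 48693)*(2600 + 12646) = 42097*15246 = 641810862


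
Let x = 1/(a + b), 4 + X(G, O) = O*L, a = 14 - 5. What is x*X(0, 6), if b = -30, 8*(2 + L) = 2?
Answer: 29/42 ≈ 0.69048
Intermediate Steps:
L = -7/4 (L = -2 + (⅛)*2 = -2 + ¼ = -7/4 ≈ -1.7500)
a = 9
X(G, O) = -4 - 7*O/4 (X(G, O) = -4 + O*(-7/4) = -4 - 7*O/4)
x = -1/21 (x = 1/(9 - 30) = 1/(-21) = -1/21 ≈ -0.047619)
x*X(0, 6) = -(-4 - 7/4*6)/21 = -(-4 - 21/2)/21 = -1/21*(-29/2) = 29/42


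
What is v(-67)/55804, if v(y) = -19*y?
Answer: 1273/55804 ≈ 0.022812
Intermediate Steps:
v(-67)/55804 = -19*(-67)/55804 = 1273*(1/55804) = 1273/55804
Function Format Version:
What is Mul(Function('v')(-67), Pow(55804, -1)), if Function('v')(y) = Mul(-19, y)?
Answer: Rational(1273, 55804) ≈ 0.022812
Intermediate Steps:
Mul(Function('v')(-67), Pow(55804, -1)) = Mul(Mul(-19, -67), Pow(55804, -1)) = Mul(1273, Rational(1, 55804)) = Rational(1273, 55804)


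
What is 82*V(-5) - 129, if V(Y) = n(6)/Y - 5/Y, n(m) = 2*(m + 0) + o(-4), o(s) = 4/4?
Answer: -1301/5 ≈ -260.20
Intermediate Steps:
o(s) = 1 (o(s) = 4*(¼) = 1)
n(m) = 1 + 2*m (n(m) = 2*(m + 0) + 1 = 2*m + 1 = 1 + 2*m)
V(Y) = 8/Y (V(Y) = (1 + 2*6)/Y - 5/Y = (1 + 12)/Y - 5/Y = 13/Y - 5/Y = 8/Y)
82*V(-5) - 129 = 82*(8/(-5)) - 129 = 82*(8*(-⅕)) - 129 = 82*(-8/5) - 129 = -656/5 - 129 = -1301/5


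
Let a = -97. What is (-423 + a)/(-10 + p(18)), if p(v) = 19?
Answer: -520/9 ≈ -57.778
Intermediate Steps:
(-423 + a)/(-10 + p(18)) = (-423 - 97)/(-10 + 19) = -520/9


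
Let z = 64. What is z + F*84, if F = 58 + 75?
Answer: 11236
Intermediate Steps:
F = 133
z + F*84 = 64 + 133*84 = 64 + 11172 = 11236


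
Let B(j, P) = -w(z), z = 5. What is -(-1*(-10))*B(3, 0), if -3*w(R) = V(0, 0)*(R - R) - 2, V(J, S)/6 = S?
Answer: 20/3 ≈ 6.6667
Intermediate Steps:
V(J, S) = 6*S
w(R) = ⅔ (w(R) = -((6*0)*(R - R) - 2)/3 = -(0*0 - 2)/3 = -(0 - 2)/3 = -⅓*(-2) = ⅔)
B(j, P) = -⅔ (B(j, P) = -1*⅔ = -⅔)
-(-1*(-10))*B(3, 0) = -(-1*(-10))*(-2)/3 = -10*(-2)/3 = -1*(-20/3) = 20/3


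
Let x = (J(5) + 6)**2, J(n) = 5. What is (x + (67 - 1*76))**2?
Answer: 12544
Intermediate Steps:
x = 121 (x = (5 + 6)**2 = 11**2 = 121)
(x + (67 - 1*76))**2 = (121 + (67 - 1*76))**2 = (121 + (67 - 76))**2 = (121 - 9)**2 = 112**2 = 12544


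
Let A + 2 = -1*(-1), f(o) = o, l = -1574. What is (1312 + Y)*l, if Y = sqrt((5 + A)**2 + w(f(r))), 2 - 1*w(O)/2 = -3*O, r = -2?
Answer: -2065088 - 3148*sqrt(2) ≈ -2.0695e+6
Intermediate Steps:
A = -1 (A = -2 - 1*(-1) = -2 + 1 = -1)
w(O) = 4 + 6*O (w(O) = 4 - (-6)*O = 4 + 6*O)
Y = 2*sqrt(2) (Y = sqrt((5 - 1)**2 + (4 + 6*(-2))) = sqrt(4**2 + (4 - 12)) = sqrt(16 - 8) = sqrt(8) = 2*sqrt(2) ≈ 2.8284)
(1312 + Y)*l = (1312 + 2*sqrt(2))*(-1574) = -2065088 - 3148*sqrt(2)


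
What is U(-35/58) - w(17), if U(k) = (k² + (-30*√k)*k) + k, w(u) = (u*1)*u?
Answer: -973001/3364 + 525*I*√2030/1682 ≈ -289.24 + 14.063*I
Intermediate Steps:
w(u) = u² (w(u) = u*u = u²)
U(k) = k + k² - 30*k^(3/2) (U(k) = (k² - 30*k^(3/2)) + k = k + k² - 30*k^(3/2))
U(-35/58) - w(17) = (-35/58 + (-35/58)² - 30*(-35*I*√2030/3364)) - 1*17² = (-35*1/58 + (-35*1/58)² - 30*(-35*I*√2030/3364)) - 1*289 = (-35/58 + (-35/58)² - (-525)*I*√2030/1682) - 289 = (-35/58 + 1225/3364 - (-525)*I*√2030/1682) - 289 = (-35/58 + 1225/3364 + 525*I*√2030/1682) - 289 = (-805/3364 + 525*I*√2030/1682) - 289 = -973001/3364 + 525*I*√2030/1682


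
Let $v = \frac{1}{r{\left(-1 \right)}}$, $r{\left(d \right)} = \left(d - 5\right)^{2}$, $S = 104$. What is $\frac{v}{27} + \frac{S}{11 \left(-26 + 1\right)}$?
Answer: $- \frac{100813}{267300} \approx -0.37715$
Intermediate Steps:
$r{\left(d \right)} = \left(-5 + d\right)^{2}$
$v = \frac{1}{36}$ ($v = \frac{1}{\left(-5 - 1\right)^{2}} = \frac{1}{\left(-6\right)^{2}} = \frac{1}{36} \approx 0.027778$)
$\frac{v}{27} + \frac{S}{11 \left(-26 + 1\right)} = \frac{1}{36 \cdot 27} + \frac{104}{11 \left(-26 + 1\right)} = \frac{1}{36} \cdot \frac{1}{27} + \frac{104}{11 \left(-25\right)} = \frac{1}{972} + \frac{104}{-275} = \frac{1}{972} + 104 \left(- \frac{1}{275}\right) = \frac{1}{972} - \frac{104}{275} = - \frac{100813}{267300}$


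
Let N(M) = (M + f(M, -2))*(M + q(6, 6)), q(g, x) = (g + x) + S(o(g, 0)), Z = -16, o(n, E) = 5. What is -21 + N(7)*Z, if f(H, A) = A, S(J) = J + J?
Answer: -2341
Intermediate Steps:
S(J) = 2*J
q(g, x) = 10 + g + x (q(g, x) = (g + x) + 2*5 = (g + x) + 10 = 10 + g + x)
N(M) = (-2 + M)*(22 + M) (N(M) = (M - 2)*(M + (10 + 6 + 6)) = (-2 + M)*(M + 22) = (-2 + M)*(22 + M))
-21 + N(7)*Z = -21 + (-44 + 7² + 20*7)*(-16) = -21 + (-44 + 49 + 140)*(-16) = -21 + 145*(-16) = -21 - 2320 = -2341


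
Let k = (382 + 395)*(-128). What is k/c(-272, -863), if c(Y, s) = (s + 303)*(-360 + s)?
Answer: -888/6115 ≈ -0.14522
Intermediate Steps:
c(Y, s) = (-360 + s)*(303 + s) (c(Y, s) = (303 + s)*(-360 + s) = (-360 + s)*(303 + s))
k = -99456 (k = 777*(-128) = -99456)
k/c(-272, -863) = -99456/(-109080 + (-863)² - 57*(-863)) = -99456/(-109080 + 744769 + 49191) = -99456/684880 = -99456*1/684880 = -888/6115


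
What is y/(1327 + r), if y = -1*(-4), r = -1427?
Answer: -1/25 ≈ -0.040000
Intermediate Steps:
y = 4
y/(1327 + r) = 4/(1327 - 1427) = 4/(-100) = 4*(-1/100) = -1/25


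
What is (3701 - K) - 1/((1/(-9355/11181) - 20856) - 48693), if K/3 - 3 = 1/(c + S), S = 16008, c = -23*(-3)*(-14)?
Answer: 6022241253424091/1631159684532 ≈ 3692.0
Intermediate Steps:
c = -966 (c = 69*(-14) = -966)
K = 45127/5014 (K = 9 + 3/(-966 + 16008) = 9 + 3/15042 = 9 + 3*(1/15042) = 9 + 1/5014 = 45127/5014 ≈ 9.0002)
(3701 - K) - 1/((1/(-9355/11181) - 20856) - 48693) = (3701 - 1*45127/5014) - 1/((1/(-9355/11181) - 20856) - 48693) = (3701 - 45127/5014) - 1/((1/(-9355*1/11181) - 20856) - 48693) = 18511687/5014 - 1/((1/(-9355/11181) - 20856) - 48693) = 18511687/5014 - 1/((-11181/9355 - 20856) - 48693) = 18511687/5014 - 1/(-195119061/9355 - 48693) = 18511687/5014 - 1/(-650642076/9355) = 18511687/5014 - 1*(-9355/650642076) = 18511687/5014 + 9355/650642076 = 6022241253424091/1631159684532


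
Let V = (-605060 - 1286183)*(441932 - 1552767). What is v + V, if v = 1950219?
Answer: 2100860868124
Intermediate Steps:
V = 2100858917905 (V = -1891243*(-1110835) = 2100858917905)
v + V = 1950219 + 2100858917905 = 2100860868124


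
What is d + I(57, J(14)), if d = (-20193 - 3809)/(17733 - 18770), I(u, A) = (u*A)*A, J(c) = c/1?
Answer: 11609366/1037 ≈ 11195.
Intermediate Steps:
J(c) = c (J(c) = c*1 = c)
I(u, A) = u*A**2 (I(u, A) = (A*u)*A = u*A**2)
d = 24002/1037 (d = -24002/(-1037) = -24002*(-1/1037) = 24002/1037 ≈ 23.146)
d + I(57, J(14)) = 24002/1037 + 57*14**2 = 24002/1037 + 57*196 = 24002/1037 + 11172 = 11609366/1037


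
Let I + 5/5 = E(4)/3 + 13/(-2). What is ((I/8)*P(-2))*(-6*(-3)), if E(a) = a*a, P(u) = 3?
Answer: -117/8 ≈ -14.625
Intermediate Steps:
E(a) = a²
I = -13/6 (I = -1 + (4²/3 + 13/(-2)) = -1 + (16*(⅓) + 13*(-½)) = -1 + (16/3 - 13/2) = -1 - 7/6 = -13/6 ≈ -2.1667)
((I/8)*P(-2))*(-6*(-3)) = (-13/6/8*3)*(-6*(-3)) = (-13/6*⅛*3)*18 = -13/48*3*18 = -13/16*18 = -117/8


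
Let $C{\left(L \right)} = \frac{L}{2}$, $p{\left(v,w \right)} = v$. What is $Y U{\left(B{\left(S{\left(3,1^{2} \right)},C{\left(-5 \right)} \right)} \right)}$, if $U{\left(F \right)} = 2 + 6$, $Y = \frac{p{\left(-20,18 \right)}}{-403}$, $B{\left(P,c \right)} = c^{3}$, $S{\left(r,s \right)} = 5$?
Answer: $\frac{160}{403} \approx 0.39702$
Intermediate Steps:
$C{\left(L \right)} = \frac{L}{2}$ ($C{\left(L \right)} = L \frac{1}{2} = \frac{L}{2}$)
$Y = \frac{20}{403}$ ($Y = - \frac{20}{-403} = \left(-20\right) \left(- \frac{1}{403}\right) = \frac{20}{403} \approx 0.049628$)
$U{\left(F \right)} = 8$
$Y U{\left(B{\left(S{\left(3,1^{2} \right)},C{\left(-5 \right)} \right)} \right)} = \frac{20}{403} \cdot 8 = \frac{160}{403}$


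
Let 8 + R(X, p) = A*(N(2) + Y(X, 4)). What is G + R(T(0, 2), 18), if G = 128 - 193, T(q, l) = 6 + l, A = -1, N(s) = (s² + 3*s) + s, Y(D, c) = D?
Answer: -93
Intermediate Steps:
N(s) = s² + 4*s
R(X, p) = -20 - X (R(X, p) = -8 - (2*(4 + 2) + X) = -8 - (2*6 + X) = -8 - (12 + X) = -8 + (-12 - X) = -20 - X)
G = -65
G + R(T(0, 2), 18) = -65 + (-20 - (6 + 2)) = -65 + (-20 - 1*8) = -65 + (-20 - 8) = -65 - 28 = -93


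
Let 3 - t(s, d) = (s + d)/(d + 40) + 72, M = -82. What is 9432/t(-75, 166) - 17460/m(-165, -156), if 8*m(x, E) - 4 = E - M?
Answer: 186211296/100135 ≈ 1859.6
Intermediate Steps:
t(s, d) = -69 - (d + s)/(40 + d) (t(s, d) = 3 - ((s + d)/(d + 40) + 72) = 3 - ((d + s)/(40 + d) + 72) = 3 - (72 + (d + s)/(40 + d)) = 3 + (-72 - (d + s)/(40 + d)) = -69 - (d + s)/(40 + d))
m(x, E) = 43/4 + E/8 (m(x, E) = ½ + (E - 1*(-82))/8 = ½ + (E + 82)/8 = ½ + (82 + E)/8 = ½ + (41/4 + E/8) = 43/4 + E/8)
9432/t(-75, 166) - 17460/m(-165, -156) = 9432/(((-2760 - 1*(-75) - 70*166)/(40 + 166))) - 17460/(43/4 + (⅛)*(-156)) = 9432/(((-2760 + 75 - 11620)/206)) - 17460/(43/4 - 39/2) = 9432/(((1/206)*(-14305))) - 17460/(-35/4) = 9432/(-14305/206) - 17460*(-4/35) = 9432*(-206/14305) + 13968/7 = -1942992/14305 + 13968/7 = 186211296/100135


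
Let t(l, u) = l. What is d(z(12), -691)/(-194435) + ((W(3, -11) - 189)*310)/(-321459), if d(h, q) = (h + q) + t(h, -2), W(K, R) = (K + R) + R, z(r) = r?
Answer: 12751581953/62502880665 ≈ 0.20402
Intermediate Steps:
W(K, R) = K + 2*R
d(h, q) = q + 2*h (d(h, q) = (h + q) + h = q + 2*h)
d(z(12), -691)/(-194435) + ((W(3, -11) - 189)*310)/(-321459) = (-691 + 2*12)/(-194435) + (((3 + 2*(-11)) - 189)*310)/(-321459) = (-691 + 24)*(-1/194435) + (((3 - 22) - 189)*310)*(-1/321459) = -667*(-1/194435) + ((-19 - 189)*310)*(-1/321459) = 667/194435 - 208*310*(-1/321459) = 667/194435 - 64480*(-1/321459) = 667/194435 + 64480/321459 = 12751581953/62502880665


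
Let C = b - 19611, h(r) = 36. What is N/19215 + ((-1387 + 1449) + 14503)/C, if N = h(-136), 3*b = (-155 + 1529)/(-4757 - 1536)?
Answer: -195195208651/263485646935 ≈ -0.74082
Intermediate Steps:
b = -458/6293 (b = ((-155 + 1529)/(-4757 - 1536))/3 = (1374/(-6293))/3 = (1374*(-1/6293))/3 = (1/3)*(-1374/6293) = -458/6293 ≈ -0.072779)
C = -123412481/6293 (C = -458/6293 - 19611 = -123412481/6293 ≈ -19611.)
N = 36
N/19215 + ((-1387 + 1449) + 14503)/C = 36/19215 + ((-1387 + 1449) + 14503)/(-123412481/6293) = 36*(1/19215) + (62 + 14503)*(-6293/123412481) = 4/2135 + 14565*(-6293/123412481) = 4/2135 - 91657545/123412481 = -195195208651/263485646935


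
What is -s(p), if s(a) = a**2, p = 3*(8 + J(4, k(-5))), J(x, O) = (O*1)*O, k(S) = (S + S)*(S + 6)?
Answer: -104976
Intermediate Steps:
k(S) = 2*S*(6 + S) (k(S) = (2*S)*(6 + S) = 2*S*(6 + S))
J(x, O) = O**2 (J(x, O) = O*O = O**2)
p = 324 (p = 3*(8 + (2*(-5)*(6 - 5))**2) = 3*(8 + (2*(-5)*1)**2) = 3*(8 + (-10)**2) = 3*(8 + 100) = 3*108 = 324)
-s(p) = -1*324**2 = -1*104976 = -104976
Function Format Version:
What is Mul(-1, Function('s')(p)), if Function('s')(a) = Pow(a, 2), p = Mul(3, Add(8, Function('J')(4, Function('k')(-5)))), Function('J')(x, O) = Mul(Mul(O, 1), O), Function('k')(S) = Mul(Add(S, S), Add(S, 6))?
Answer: -104976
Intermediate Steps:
Function('k')(S) = Mul(2, S, Add(6, S)) (Function('k')(S) = Mul(Mul(2, S), Add(6, S)) = Mul(2, S, Add(6, S)))
Function('J')(x, O) = Pow(O, 2) (Function('J')(x, O) = Mul(O, O) = Pow(O, 2))
p = 324 (p = Mul(3, Add(8, Pow(Mul(2, -5, Add(6, -5)), 2))) = Mul(3, Add(8, Pow(Mul(2, -5, 1), 2))) = Mul(3, Add(8, Pow(-10, 2))) = Mul(3, Add(8, 100)) = Mul(3, 108) = 324)
Mul(-1, Function('s')(p)) = Mul(-1, Pow(324, 2)) = Mul(-1, 104976) = -104976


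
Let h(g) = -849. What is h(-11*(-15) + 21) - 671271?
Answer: -672120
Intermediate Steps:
h(-11*(-15) + 21) - 671271 = -849 - 671271 = -672120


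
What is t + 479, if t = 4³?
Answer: 543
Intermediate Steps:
t = 64
t + 479 = 64 + 479 = 543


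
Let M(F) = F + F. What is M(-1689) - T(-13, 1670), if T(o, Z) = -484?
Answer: -2894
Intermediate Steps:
M(F) = 2*F
M(-1689) - T(-13, 1670) = 2*(-1689) - 1*(-484) = -3378 + 484 = -2894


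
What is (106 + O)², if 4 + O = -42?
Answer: 3600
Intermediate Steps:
O = -46 (O = -4 - 42 = -46)
(106 + O)² = (106 - 46)² = 60² = 3600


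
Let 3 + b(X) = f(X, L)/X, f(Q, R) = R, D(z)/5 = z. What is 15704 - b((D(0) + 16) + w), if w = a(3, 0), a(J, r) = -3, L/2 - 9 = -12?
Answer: 204197/13 ≈ 15707.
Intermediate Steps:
L = -6 (L = 18 + 2*(-12) = 18 - 24 = -6)
D(z) = 5*z
w = -3
b(X) = -3 - 6/X
15704 - b((D(0) + 16) + w) = 15704 - (-3 - 6/((5*0 + 16) - 3)) = 15704 - (-3 - 6/((0 + 16) - 3)) = 15704 - (-3 - 6/(16 - 3)) = 15704 - (-3 - 6/13) = 15704 - 1*(-45/13) = 15704 + 45/13 = 204197/13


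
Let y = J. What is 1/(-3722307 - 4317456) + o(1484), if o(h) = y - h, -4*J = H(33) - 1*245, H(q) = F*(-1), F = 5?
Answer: -22857046211/16079526 ≈ -1421.5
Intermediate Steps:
H(q) = -5 (H(q) = 5*(-1) = -5)
J = 125/2 (J = -(-5 - 1*245)/4 = -(-5 - 245)/4 = -¼*(-250) = 125/2 ≈ 62.500)
y = 125/2 ≈ 62.500
o(h) = 125/2 - h
1/(-3722307 - 4317456) + o(1484) = 1/(-3722307 - 4317456) + (125/2 - 1*1484) = 1/(-8039763) + (125/2 - 1484) = -1/8039763 - 2843/2 = -22857046211/16079526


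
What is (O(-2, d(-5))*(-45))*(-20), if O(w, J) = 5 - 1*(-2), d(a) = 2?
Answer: 6300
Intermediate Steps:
O(w, J) = 7 (O(w, J) = 5 + 2 = 7)
(O(-2, d(-5))*(-45))*(-20) = (7*(-45))*(-20) = -315*(-20) = 6300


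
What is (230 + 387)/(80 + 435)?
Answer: 617/515 ≈ 1.1981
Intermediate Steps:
(230 + 387)/(80 + 435) = 617/515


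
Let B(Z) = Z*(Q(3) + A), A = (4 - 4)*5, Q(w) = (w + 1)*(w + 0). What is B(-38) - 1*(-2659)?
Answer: 2203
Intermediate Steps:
Q(w) = w*(1 + w) (Q(w) = (1 + w)*w = w*(1 + w))
A = 0 (A = 0*5 = 0)
B(Z) = 12*Z (B(Z) = Z*(3*(1 + 3) + 0) = Z*(3*4 + 0) = Z*(12 + 0) = Z*12 = 12*Z)
B(-38) - 1*(-2659) = 12*(-38) - 1*(-2659) = -456 + 2659 = 2203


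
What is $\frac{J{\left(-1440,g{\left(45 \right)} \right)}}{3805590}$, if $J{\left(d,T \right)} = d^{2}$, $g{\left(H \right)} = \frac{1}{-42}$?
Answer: $\frac{69120}{126853} \approx 0.54488$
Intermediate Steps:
$g{\left(H \right)} = - \frac{1}{42}$
$\frac{J{\left(-1440,g{\left(45 \right)} \right)}}{3805590} = \frac{\left(-1440\right)^{2}}{3805590} = 2073600 \cdot \frac{1}{3805590} = \frac{69120}{126853}$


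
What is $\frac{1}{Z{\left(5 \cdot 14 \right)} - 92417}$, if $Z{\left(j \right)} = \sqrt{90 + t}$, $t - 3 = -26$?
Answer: $- \frac{92417}{8540901822} - \frac{\sqrt{67}}{8540901822} \approx -1.0821 \cdot 10^{-5}$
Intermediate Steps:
$t = -23$ ($t = 3 - 26 = -23$)
$Z{\left(j \right)} = \sqrt{67}$ ($Z{\left(j \right)} = \sqrt{90 - 23} = \sqrt{67}$)
$\frac{1}{Z{\left(5 \cdot 14 \right)} - 92417} = \frac{1}{\sqrt{67} - 92417} = \frac{1}{-92417 + \sqrt{67}}$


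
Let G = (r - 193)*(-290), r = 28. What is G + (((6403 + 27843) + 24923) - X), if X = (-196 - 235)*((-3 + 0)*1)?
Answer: 105726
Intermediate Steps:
X = 1293 (X = -(-1293) = -431*(-3) = 1293)
G = 47850 (G = (28 - 193)*(-290) = -165*(-290) = 47850)
G + (((6403 + 27843) + 24923) - X) = 47850 + (((6403 + 27843) + 24923) - 1*1293) = 47850 + ((34246 + 24923) - 1293) = 47850 + (59169 - 1293) = 47850 + 57876 = 105726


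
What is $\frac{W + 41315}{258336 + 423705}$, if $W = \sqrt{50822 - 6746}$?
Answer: $\frac{41315}{682041} + \frac{2 \sqrt{11019}}{682041} \approx 0.060883$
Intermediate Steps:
$W = 2 \sqrt{11019}$ ($W = \sqrt{44076} = 2 \sqrt{11019} \approx 209.94$)
$\frac{W + 41315}{258336 + 423705} = \frac{2 \sqrt{11019} + 41315}{258336 + 423705} = \frac{41315 + 2 \sqrt{11019}}{682041} = \left(41315 + 2 \sqrt{11019}\right) \frac{1}{682041} = \frac{41315}{682041} + \frac{2 \sqrt{11019}}{682041}$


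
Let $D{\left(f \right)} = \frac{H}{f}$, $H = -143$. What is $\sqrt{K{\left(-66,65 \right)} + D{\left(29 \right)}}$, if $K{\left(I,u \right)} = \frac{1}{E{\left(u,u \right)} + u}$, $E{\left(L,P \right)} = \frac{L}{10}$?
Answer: $\frac{i \sqrt{84561477}}{4147} \approx 2.2174 i$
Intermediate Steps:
$E{\left(L,P \right)} = \frac{L}{10}$ ($E{\left(L,P \right)} = L \frac{1}{10} = \frac{L}{10}$)
$D{\left(f \right)} = - \frac{143}{f}$
$K{\left(I,u \right)} = \frac{10}{11 u}$ ($K{\left(I,u \right)} = \frac{1}{\frac{u}{10} + u} = \frac{1}{\frac{11}{10} u} = \frac{10}{11 u}$)
$\sqrt{K{\left(-66,65 \right)} + D{\left(29 \right)}} = \sqrt{\frac{10}{11 \cdot 65} - \frac{143}{29}} = \sqrt{\frac{10}{11} \cdot \frac{1}{65} - \frac{143}{29}} = \sqrt{\frac{2}{143} - \frac{143}{29}} = \sqrt{- \frac{20391}{4147}} = \frac{i \sqrt{84561477}}{4147}$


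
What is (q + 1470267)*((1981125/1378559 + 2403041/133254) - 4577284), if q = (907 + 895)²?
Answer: -360602039119446149598655/16699863726 ≈ -2.1593e+13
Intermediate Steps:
q = 3247204 (q = 1802² = 3247204)
(q + 1470267)*((1981125/1378559 + 2403041/133254) - 4577284) = (3247204 + 1470267)*((1981125/1378559 + 2403041/133254) - 4577284) = 4717471*((1981125*(1/1378559) + 2403041*(1/133254)) - 4577284) = 4717471*((1981125/1378559 + 2403041/133254) - 4577284) = 4717471*(3576726628669/183698500986 - 4577284) = 4717471*(-840836632660573355/183698500986) = -360602039119446149598655/16699863726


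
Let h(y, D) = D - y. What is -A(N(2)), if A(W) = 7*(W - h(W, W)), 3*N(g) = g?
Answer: -14/3 ≈ -4.6667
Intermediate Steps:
N(g) = g/3
A(W) = 7*W (A(W) = 7*(W - (W - W)) = 7*(W - 1*0) = 7*(W + 0) = 7*W)
-A(N(2)) = -7*(⅓)*2 = -7*2/3 = -1*14/3 = -14/3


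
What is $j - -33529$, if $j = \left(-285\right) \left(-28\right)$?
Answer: $41509$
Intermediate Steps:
$j = 7980$
$j - -33529 = 7980 - -33529 = 7980 + 33529 = 41509$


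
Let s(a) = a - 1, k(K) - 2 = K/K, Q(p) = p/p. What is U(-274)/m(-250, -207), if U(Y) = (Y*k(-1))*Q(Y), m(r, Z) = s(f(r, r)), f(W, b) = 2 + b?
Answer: 274/83 ≈ 3.3012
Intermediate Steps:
Q(p) = 1
k(K) = 3 (k(K) = 2 + K/K = 2 + 1 = 3)
s(a) = -1 + a
m(r, Z) = 1 + r (m(r, Z) = -1 + (2 + r) = 1 + r)
U(Y) = 3*Y (U(Y) = (Y*3)*1 = (3*Y)*1 = 3*Y)
U(-274)/m(-250, -207) = (3*(-274))/(1 - 250) = -822/(-249) = -822*(-1/249) = 274/83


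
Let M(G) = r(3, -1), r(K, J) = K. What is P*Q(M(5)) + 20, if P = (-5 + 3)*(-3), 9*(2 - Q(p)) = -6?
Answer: 36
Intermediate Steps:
M(G) = 3
Q(p) = 8/3 (Q(p) = 2 - 1/9*(-6) = 2 + 2/3 = 8/3)
P = 6 (P = -2*(-3) = 6)
P*Q(M(5)) + 20 = 6*(8/3) + 20 = 16 + 20 = 36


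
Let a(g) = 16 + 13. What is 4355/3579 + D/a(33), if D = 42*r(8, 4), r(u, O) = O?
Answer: 727567/103791 ≈ 7.0099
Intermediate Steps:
a(g) = 29
D = 168 (D = 42*4 = 168)
4355/3579 + D/a(33) = 4355/3579 + 168/29 = 727567/103791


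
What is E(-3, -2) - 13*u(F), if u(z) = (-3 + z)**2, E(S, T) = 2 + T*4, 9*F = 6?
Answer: -691/9 ≈ -76.778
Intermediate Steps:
F = 2/3 (F = (1/9)*6 = 2/3 ≈ 0.66667)
E(S, T) = 2 + 4*T
E(-3, -2) - 13*u(F) = (2 + 4*(-2)) - 13*(-3 + 2/3)**2 = (2 - 8) - 13*(-7/3)**2 = -6 - 13*49/9 = -6 - 637/9 = -691/9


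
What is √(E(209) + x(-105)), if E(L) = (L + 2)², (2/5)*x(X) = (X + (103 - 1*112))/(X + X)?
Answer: 3*√969598/14 ≈ 211.00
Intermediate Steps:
x(X) = 5*(-9 + X)/(4*X) (x(X) = 5*((X + (103 - 1*112))/(X + X))/2 = 5*((X + (103 - 112))/((2*X)))/2 = 5*((X - 9)*(1/(2*X)))/2 = 5*((-9 + X)*(1/(2*X)))/2 = 5*((-9 + X)/(2*X))/2 = 5*(-9 + X)/(4*X))
E(L) = (2 + L)²
√(E(209) + x(-105)) = √((2 + 209)² + (5/4)*(-9 - 105)/(-105)) = √(211² + (5/4)*(-1/105)*(-114)) = √(44521 + 19/14) = √(623313/14) = 3*√969598/14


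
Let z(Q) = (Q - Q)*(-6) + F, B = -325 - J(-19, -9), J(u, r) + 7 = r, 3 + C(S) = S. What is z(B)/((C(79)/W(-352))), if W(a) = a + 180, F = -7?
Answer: 301/19 ≈ 15.842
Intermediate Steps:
C(S) = -3 + S
J(u, r) = -7 + r
B = -309 (B = -325 - (-7 - 9) = -325 - 1*(-16) = -325 + 16 = -309)
W(a) = 180 + a
z(Q) = -7 (z(Q) = (Q - Q)*(-6) - 7 = 0*(-6) - 7 = 0 - 7 = -7)
z(B)/((C(79)/W(-352))) = -7*(180 - 352)/(-3 + 79) = -7/(76/(-172)) = -7/(76*(-1/172)) = -7/(-19/43) = -7*(-43/19) = 301/19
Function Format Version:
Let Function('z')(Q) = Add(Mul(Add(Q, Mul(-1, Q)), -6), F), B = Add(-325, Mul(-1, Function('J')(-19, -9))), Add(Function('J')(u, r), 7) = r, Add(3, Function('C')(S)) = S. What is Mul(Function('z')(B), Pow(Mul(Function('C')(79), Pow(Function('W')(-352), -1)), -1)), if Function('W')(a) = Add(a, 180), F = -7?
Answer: Rational(301, 19) ≈ 15.842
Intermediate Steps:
Function('C')(S) = Add(-3, S)
Function('J')(u, r) = Add(-7, r)
B = -309 (B = Add(-325, Mul(-1, Add(-7, -9))) = Add(-325, Mul(-1, -16)) = Add(-325, 16) = -309)
Function('W')(a) = Add(180, a)
Function('z')(Q) = -7 (Function('z')(Q) = Add(Mul(Add(Q, Mul(-1, Q)), -6), -7) = Add(Mul(0, -6), -7) = Add(0, -7) = -7)
Mul(Function('z')(B), Pow(Mul(Function('C')(79), Pow(Function('W')(-352), -1)), -1)) = Mul(-7, Pow(Mul(Add(-3, 79), Pow(Add(180, -352), -1)), -1)) = Mul(-7, Pow(Mul(76, Pow(-172, -1)), -1)) = Mul(-7, Pow(Mul(76, Rational(-1, 172)), -1)) = Mul(-7, Pow(Rational(-19, 43), -1)) = Mul(-7, Rational(-43, 19)) = Rational(301, 19)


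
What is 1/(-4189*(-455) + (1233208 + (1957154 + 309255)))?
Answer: 1/5405612 ≈ 1.8499e-7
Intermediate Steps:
1/(-4189*(-455) + (1233208 + (1957154 + 309255))) = 1/(1905995 + (1233208 + 2266409)) = 1/(1905995 + 3499617) = 1/5405612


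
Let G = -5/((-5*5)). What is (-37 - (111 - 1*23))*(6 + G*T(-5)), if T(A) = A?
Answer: -625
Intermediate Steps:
G = ⅕ (G = -5/(-25) = -5*(-1/25) = ⅕ ≈ 0.20000)
(-37 - (111 - 1*23))*(6 + G*T(-5)) = (-37 - (111 - 1*23))*(6 + (⅕)*(-5)) = (-37 - (111 - 23))*(6 - 1) = (-37 - 1*88)*5 = (-37 - 88)*5 = -125*5 = -625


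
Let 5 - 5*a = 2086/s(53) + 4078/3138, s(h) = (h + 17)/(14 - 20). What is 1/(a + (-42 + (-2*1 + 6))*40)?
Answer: -39225/58190284 ≈ -0.00067408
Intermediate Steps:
s(h) = -17/6 - h/6 (s(h) = (17 + h)/(-6) = (17 + h)*(-⅙) = -17/6 - h/6)
a = 1431716/39225 (a = 1 - (2086/(-17/6 - ⅙*53) + 4078/3138)/5 = 1 - (2086/(-17/6 - 53/6) + 4078*(1/3138))/5 = 1 - (2086/(-35/3) + 2039/1569)/5 = 1 - (2086*(-3/35) + 2039/1569)/5 = 1 - (-894/5 + 2039/1569)/5 = 1 - ⅕*(-1392491/7845) = 1 + 1392491/39225 = 1431716/39225 ≈ 36.500)
1/(a + (-42 + (-2*1 + 6))*40) = 1/(1431716/39225 + (-42 + (-2*1 + 6))*40) = 1/(1431716/39225 + (-42 + (-2 + 6))*40) = 1/(1431716/39225 + (-42 + 4)*40) = 1/(1431716/39225 - 38*40) = 1/(1431716/39225 - 1520) = 1/(-58190284/39225) = -39225/58190284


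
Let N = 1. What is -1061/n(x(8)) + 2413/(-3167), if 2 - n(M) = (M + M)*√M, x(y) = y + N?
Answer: 3234711/164684 ≈ 19.642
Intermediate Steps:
x(y) = 1 + y (x(y) = y + 1 = 1 + y)
n(M) = 2 - 2*M^(3/2) (n(M) = 2 - (M + M)*√M = 2 - 2*M*√M = 2 - 2*M^(3/2))
-1061/n(x(8)) + 2413/(-3167) = -1061/(2 - 2*(1 + 8)^(3/2)) + 2413/(-3167) = -1061/(2 - 2*9^(3/2)) + 2413*(-1/3167) = -1061/(2 - 2*27) - 2413/3167 = -1061/(2 - 54) - 2413/3167 = -1061/(-52) - 2413/3167 = -1061*(-1/52) - 2413/3167 = 1061/52 - 2413/3167 = 3234711/164684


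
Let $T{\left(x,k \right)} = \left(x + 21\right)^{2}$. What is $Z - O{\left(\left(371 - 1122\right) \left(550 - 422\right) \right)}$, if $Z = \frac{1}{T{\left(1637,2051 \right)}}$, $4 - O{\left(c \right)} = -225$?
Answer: $- \frac{629512755}{2748964} \approx -229.0$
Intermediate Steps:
$O{\left(c \right)} = 229$ ($O{\left(c \right)} = 4 - -225 = 4 + 225 = 229$)
$T{\left(x,k \right)} = \left(21 + x\right)^{2}$
$Z = \frac{1}{2748964}$ ($Z = \frac{1}{\left(21 + 1637\right)^{2}} = \frac{1}{1658^{2}} = \frac{1}{2748964} \approx 3.6377 \cdot 10^{-7}$)
$Z - O{\left(\left(371 - 1122\right) \left(550 - 422\right) \right)} = \frac{1}{2748964} - 229 = - \frac{629512755}{2748964}$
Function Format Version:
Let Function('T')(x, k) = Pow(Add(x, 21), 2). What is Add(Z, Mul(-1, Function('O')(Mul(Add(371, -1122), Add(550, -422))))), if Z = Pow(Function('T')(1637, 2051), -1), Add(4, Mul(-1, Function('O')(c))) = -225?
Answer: Rational(-629512755, 2748964) ≈ -229.00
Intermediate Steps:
Function('O')(c) = 229 (Function('O')(c) = Add(4, Mul(-1, -225)) = Add(4, 225) = 229)
Function('T')(x, k) = Pow(Add(21, x), 2)
Z = Rational(1, 2748964) (Z = Pow(Pow(Add(21, 1637), 2), -1) = Pow(Pow(1658, 2), -1) = Pow(2748964, -1) = Rational(1, 2748964) ≈ 3.6377e-7)
Add(Z, Mul(-1, Function('O')(Mul(Add(371, -1122), Add(550, -422))))) = Add(Rational(1, 2748964), Mul(-1, 229)) = Add(Rational(1, 2748964), -229) = Rational(-629512755, 2748964)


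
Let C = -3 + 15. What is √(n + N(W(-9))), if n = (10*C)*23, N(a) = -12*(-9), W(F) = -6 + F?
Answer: 2*√717 ≈ 53.554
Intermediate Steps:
N(a) = 108
C = 12
n = 2760 (n = (10*12)*23 = 120*23 = 2760)
√(n + N(W(-9))) = √(2760 + 108) = √2868 = 2*√717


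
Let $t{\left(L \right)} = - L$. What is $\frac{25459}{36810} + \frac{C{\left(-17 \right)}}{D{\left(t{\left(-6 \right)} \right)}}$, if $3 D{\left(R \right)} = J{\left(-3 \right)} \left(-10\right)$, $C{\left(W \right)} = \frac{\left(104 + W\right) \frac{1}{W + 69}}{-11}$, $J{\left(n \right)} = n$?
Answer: $\frac{14242301}{21055320} \approx 0.67642$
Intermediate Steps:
$C{\left(W \right)} = - \frac{104 + W}{11 \left(69 + W\right)}$ ($C{\left(W \right)} = \frac{104 + W}{69 + W} \left(- \frac{1}{11}\right) = - \frac{104 + W}{11 \left(69 + W\right)}$)
$D{\left(R \right)} = 10$ ($D{\left(R \right)} = \frac{\left(-3\right) \left(-10\right)}{3} = \frac{1}{3} \cdot 30 = 10$)
$\frac{25459}{36810} + \frac{C{\left(-17 \right)}}{D{\left(t{\left(-6 \right)} \right)}} = \frac{25459}{36810} + \frac{\frac{1}{11} \frac{1}{69 - 17} \left(-104 - -17\right)}{10} = 25459 \cdot \frac{1}{36810} + \frac{-104 + 17}{11 \cdot 52} \cdot \frac{1}{10} = \frac{25459}{36810} + \frac{1}{11} \cdot \frac{1}{52} \left(-87\right) \frac{1}{10} = \frac{25459}{36810} - \frac{87}{5720} = \frac{14242301}{21055320}$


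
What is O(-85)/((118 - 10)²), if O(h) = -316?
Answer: -79/2916 ≈ -0.027092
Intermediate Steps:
O(-85)/((118 - 10)²) = -316/(118 - 10)² = -316/(108²) = -316/11664 = -316*1/11664 = -79/2916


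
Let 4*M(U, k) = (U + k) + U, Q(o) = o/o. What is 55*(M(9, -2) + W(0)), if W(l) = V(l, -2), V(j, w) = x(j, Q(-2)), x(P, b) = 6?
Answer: 550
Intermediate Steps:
Q(o) = 1
V(j, w) = 6
W(l) = 6
M(U, k) = U/2 + k/4 (M(U, k) = ((U + k) + U)/4 = (k + 2*U)/4 = U/2 + k/4)
55*(M(9, -2) + W(0)) = 55*(((½)*9 + (¼)*(-2)) + 6) = 55*((9/2 - ½) + 6) = 55*(4 + 6) = 55*10 = 550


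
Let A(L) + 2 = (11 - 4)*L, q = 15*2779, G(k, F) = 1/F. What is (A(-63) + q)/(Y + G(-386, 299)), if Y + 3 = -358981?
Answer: -725374/6313895 ≈ -0.11489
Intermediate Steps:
Y = -358984 (Y = -3 - 358981 = -358984)
q = 41685
A(L) = -2 + 7*L (A(L) = -2 + (11 - 4)*L = -2 + 7*L)
(A(-63) + q)/(Y + G(-386, 299)) = ((-2 + 7*(-63)) + 41685)/(-358984 + 1/299) = ((-2 - 441) + 41685)/(-358984 + 1/299) = (-443 + 41685)/(-107336215/299) = 41242*(-299/107336215) = -725374/6313895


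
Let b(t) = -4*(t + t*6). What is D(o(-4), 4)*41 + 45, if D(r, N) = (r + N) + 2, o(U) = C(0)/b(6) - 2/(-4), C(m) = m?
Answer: 623/2 ≈ 311.50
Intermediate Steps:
b(t) = -28*t (b(t) = -4*(t + 6*t) = -28*t)
o(U) = ½ (o(U) = 0/((-28*6)) - 2/(-4) = 0/(-168) - 2*(-¼) = 0*(-1/168) + ½ = 0 + ½ = ½)
D(r, N) = 2 + N + r (D(r, N) = (N + r) + 2 = 2 + N + r)
D(o(-4), 4)*41 + 45 = (2 + 4 + ½)*41 + 45 = (13/2)*41 + 45 = 533/2 + 45 = 623/2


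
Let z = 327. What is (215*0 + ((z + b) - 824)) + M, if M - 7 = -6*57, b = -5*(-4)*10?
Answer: -632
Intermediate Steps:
b = 200 (b = 20*10 = 200)
M = -335 (M = 7 - 6*57 = 7 - 342 = -335)
(215*0 + ((z + b) - 824)) + M = (215*0 + ((327 + 200) - 824)) - 335 = (0 + (527 - 824)) - 335 = (0 - 297) - 335 = -297 - 335 = -632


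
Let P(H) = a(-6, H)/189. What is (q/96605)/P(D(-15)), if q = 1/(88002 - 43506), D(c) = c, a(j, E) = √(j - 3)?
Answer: -7*I/477615120 ≈ -1.4656e-8*I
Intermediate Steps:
a(j, E) = √(-3 + j)
q = 1/44496 ≈ 2.2474e-5
P(H) = I/63 (P(H) = √(-3 - 6)/189 = √(-9)*(1/189) = (3*I)*(1/189) = I/63)
(q/96605)/P(D(-15)) = ((1/44496)/96605)/((I/63)) = ((1/44496)*(1/96605))*(-63*I) = (-63*I)/4298536080 = -7*I/477615120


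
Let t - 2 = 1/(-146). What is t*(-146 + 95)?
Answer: -14841/146 ≈ -101.65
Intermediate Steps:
t = 291/146 (t = 2 + 1/(-146) = 2 - 1/146 = 291/146 ≈ 1.9932)
t*(-146 + 95) = 291*(-146 + 95)/146 = (291/146)*(-51) = -14841/146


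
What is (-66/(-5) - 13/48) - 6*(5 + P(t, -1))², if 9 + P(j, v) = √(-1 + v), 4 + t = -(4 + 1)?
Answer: -17057/240 + 48*I*√2 ≈ -71.071 + 67.882*I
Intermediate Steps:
t = -9 (t = -4 - (4 + 1) = -4 - 1*5 = -4 - 5 = -9)
P(j, v) = -9 + √(-1 + v)
(-66/(-5) - 13/48) - 6*(5 + P(t, -1))² = (-66/(-5) - 13/48) - 6*(5 + (-9 + √(-1 - 1)))² = (-66*(-⅕) - 13*1/48) - 6*(5 + (-9 + √(-2)))² = (66/5 - 13/48) - 6*(5 + (-9 + I*√2))² = 3103/240 - 6*(-4 + I*√2)²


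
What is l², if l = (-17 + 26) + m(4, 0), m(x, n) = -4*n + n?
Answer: 81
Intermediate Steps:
m(x, n) = -3*n
l = 9 (l = (-17 + 26) - 3*0 = 9 + 0 = 9)
l² = 9² = 81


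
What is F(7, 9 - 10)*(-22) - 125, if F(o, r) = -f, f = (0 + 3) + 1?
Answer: -37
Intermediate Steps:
f = 4 (f = 3 + 1 = 4)
F(o, r) = -4 (F(o, r) = -1*4 = -4)
F(7, 9 - 10)*(-22) - 125 = -4*(-22) - 125 = 88 - 125 = -37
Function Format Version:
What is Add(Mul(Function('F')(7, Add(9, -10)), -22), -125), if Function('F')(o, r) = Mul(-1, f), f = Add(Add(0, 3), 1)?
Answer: -37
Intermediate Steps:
f = 4 (f = Add(3, 1) = 4)
Function('F')(o, r) = -4 (Function('F')(o, r) = Mul(-1, 4) = -4)
Add(Mul(Function('F')(7, Add(9, -10)), -22), -125) = Add(Mul(-4, -22), -125) = Add(88, -125) = -37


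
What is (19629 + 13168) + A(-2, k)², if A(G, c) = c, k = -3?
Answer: 32806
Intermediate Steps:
(19629 + 13168) + A(-2, k)² = (19629 + 13168) + (-3)² = 32797 + 9 = 32806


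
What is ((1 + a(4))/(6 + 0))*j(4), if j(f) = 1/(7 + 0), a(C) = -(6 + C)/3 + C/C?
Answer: -2/63 ≈ -0.031746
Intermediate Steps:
a(C) = -1 - C/3 (a(C) = (-6 - C)*(⅓) + 1 = (-2 - C/3) + 1 = -1 - C/3)
j(f) = ⅐ (j(f) = 1/7 = ⅐)
((1 + a(4))/(6 + 0))*j(4) = ((1 + (-1 - ⅓*4))/(6 + 0))*(⅐) = ((1 + (-1 - 4/3))/6)*(⅐) = ((1 - 7/3)*(⅙))*(⅐) = -4/3*⅙*(⅐) = -2/9*⅐ = -2/63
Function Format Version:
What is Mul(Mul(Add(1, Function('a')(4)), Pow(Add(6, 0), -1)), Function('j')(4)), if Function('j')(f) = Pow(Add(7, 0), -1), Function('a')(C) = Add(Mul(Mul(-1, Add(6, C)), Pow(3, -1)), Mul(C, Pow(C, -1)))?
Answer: Rational(-2, 63) ≈ -0.031746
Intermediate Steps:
Function('a')(C) = Add(-1, Mul(Rational(-1, 3), C)) (Function('a')(C) = Add(Mul(Add(-6, Mul(-1, C)), Rational(1, 3)), 1) = Add(Add(-2, Mul(Rational(-1, 3), C)), 1) = Add(-1, Mul(Rational(-1, 3), C)))
Function('j')(f) = Rational(1, 7) (Function('j')(f) = Pow(7, -1) = Rational(1, 7))
Mul(Mul(Add(1, Function('a')(4)), Pow(Add(6, 0), -1)), Function('j')(4)) = Mul(Mul(Add(1, Add(-1, Mul(Rational(-1, 3), 4))), Pow(Add(6, 0), -1)), Rational(1, 7)) = Mul(Mul(Add(1, Add(-1, Rational(-4, 3))), Pow(6, -1)), Rational(1, 7)) = Mul(Mul(Add(1, Rational(-7, 3)), Rational(1, 6)), Rational(1, 7)) = Mul(Mul(Rational(-4, 3), Rational(1, 6)), Rational(1, 7)) = Mul(Rational(-2, 9), Rational(1, 7)) = Rational(-2, 63)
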